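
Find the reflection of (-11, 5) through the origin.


Reflection through origin: (x, y) -> (-x, -y)
(-11, 5) -> (11, -5)

(11, -5)


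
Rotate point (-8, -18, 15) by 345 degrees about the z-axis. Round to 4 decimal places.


x' = -8*cos(345) - -18*sin(345) = -12.3861
y' = -8*sin(345) + -18*cos(345) = -15.3161
z' = 15

(-12.3861, -15.3161, 15)


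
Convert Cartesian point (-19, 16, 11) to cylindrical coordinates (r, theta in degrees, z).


r = sqrt((-19)^2 + 16^2) = 24.8395
theta = atan2(16, -19) = 139.8991 deg
z = 11

r = 24.8395, theta = 139.8991 deg, z = 11


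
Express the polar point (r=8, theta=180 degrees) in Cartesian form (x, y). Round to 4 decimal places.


x = 8 * cos(180) = -8
y = 8 * sin(180) = 0

(-8, 0)


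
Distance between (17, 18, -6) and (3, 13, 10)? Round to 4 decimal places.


d = sqrt((3-17)^2 + (13-18)^2 + (10--6)^2) = 21.8403

21.8403


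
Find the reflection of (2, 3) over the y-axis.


Reflection across y-axis: (x, y) -> (-x, y)
(2, 3) -> (-2, 3)

(-2, 3)


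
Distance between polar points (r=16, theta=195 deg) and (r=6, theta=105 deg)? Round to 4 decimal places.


d = sqrt(r1^2 + r2^2 - 2*r1*r2*cos(t2-t1))
d = sqrt(16^2 + 6^2 - 2*16*6*cos(105-195)) = 17.088

17.088


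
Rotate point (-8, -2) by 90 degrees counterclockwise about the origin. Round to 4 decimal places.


x' = -8*cos(90) - -2*sin(90) = 2
y' = -8*sin(90) + -2*cos(90) = -8

(2, -8)


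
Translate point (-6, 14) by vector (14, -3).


Translation: (x+dx, y+dy) = (-6+14, 14+-3) = (8, 11)

(8, 11)


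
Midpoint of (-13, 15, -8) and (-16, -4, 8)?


Midpoint = ((-13+-16)/2, (15+-4)/2, (-8+8)/2) = (-14.5, 5.5, 0)

(-14.5, 5.5, 0)


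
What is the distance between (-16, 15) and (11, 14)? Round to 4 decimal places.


d = sqrt((11--16)^2 + (14-15)^2) = 27.0185

27.0185


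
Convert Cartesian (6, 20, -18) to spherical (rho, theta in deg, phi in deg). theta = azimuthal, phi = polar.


rho = sqrt(6^2 + 20^2 + (-18)^2) = 27.5681
theta = atan2(20, 6) = 73.3008 deg
phi = acos(-18/27.5681) = 130.7628 deg

rho = 27.5681, theta = 73.3008 deg, phi = 130.7628 deg


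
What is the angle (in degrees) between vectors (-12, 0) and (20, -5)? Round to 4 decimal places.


dot = -12*20 + 0*-5 = -240
|u| = 12, |v| = 20.6155
cos(angle) = -0.9701
angle = 165.9638 degrees

165.9638 degrees


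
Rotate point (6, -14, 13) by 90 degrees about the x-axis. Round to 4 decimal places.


x' = 6
y' = -14*cos(90) - 13*sin(90) = -13
z' = -14*sin(90) + 13*cos(90) = -14

(6, -13, -14)


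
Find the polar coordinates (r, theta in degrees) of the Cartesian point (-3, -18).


r = sqrt((-3)^2 + (-18)^2) = 18.2483
theta = atan2(-18, -3) = 260.5377 degrees

r = 18.2483, theta = 260.5377 degrees


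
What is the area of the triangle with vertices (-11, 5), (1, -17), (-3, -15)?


Area = |x1(y2-y3) + x2(y3-y1) + x3(y1-y2)| / 2
= |-11*(-17--15) + 1*(-15-5) + -3*(5--17)| / 2
= 32

32


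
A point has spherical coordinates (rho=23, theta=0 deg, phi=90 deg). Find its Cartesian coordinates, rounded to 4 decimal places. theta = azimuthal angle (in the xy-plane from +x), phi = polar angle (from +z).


x = 23 * sin(90) * cos(0) = 23
y = 23 * sin(90) * sin(0) = 0
z = 23 * cos(90) = 0

(23, 0, 0)


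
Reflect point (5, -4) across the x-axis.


Reflection across x-axis: (x, y) -> (x, -y)
(5, -4) -> (5, 4)

(5, 4)


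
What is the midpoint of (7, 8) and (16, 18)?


Midpoint = ((7+16)/2, (8+18)/2) = (11.5, 13)

(11.5, 13)


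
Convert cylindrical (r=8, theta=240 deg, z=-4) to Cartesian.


x = 8 * cos(240) = -4
y = 8 * sin(240) = -6.9282
z = -4

(-4, -6.9282, -4)


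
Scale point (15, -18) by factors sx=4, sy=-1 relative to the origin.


Scaling: (x*sx, y*sy) = (15*4, -18*-1) = (60, 18)

(60, 18)


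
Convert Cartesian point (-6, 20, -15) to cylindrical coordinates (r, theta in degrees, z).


r = sqrt((-6)^2 + 20^2) = 20.8806
theta = atan2(20, -6) = 106.6992 deg
z = -15

r = 20.8806, theta = 106.6992 deg, z = -15


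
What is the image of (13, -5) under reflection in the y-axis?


Reflection across y-axis: (x, y) -> (-x, y)
(13, -5) -> (-13, -5)

(-13, -5)


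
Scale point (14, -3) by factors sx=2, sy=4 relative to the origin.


Scaling: (x*sx, y*sy) = (14*2, -3*4) = (28, -12)

(28, -12)


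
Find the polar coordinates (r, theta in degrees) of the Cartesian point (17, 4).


r = sqrt(17^2 + 4^2) = 17.4642
theta = atan2(4, 17) = 13.2405 degrees

r = 17.4642, theta = 13.2405 degrees


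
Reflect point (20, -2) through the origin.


Reflection through origin: (x, y) -> (-x, -y)
(20, -2) -> (-20, 2)

(-20, 2)


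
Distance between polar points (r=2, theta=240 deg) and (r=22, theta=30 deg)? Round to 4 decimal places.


d = sqrt(r1^2 + r2^2 - 2*r1*r2*cos(t2-t1))
d = sqrt(2^2 + 22^2 - 2*2*22*cos(30-240)) = 23.7531

23.7531


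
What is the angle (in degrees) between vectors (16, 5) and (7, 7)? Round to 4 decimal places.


dot = 16*7 + 5*7 = 147
|u| = 16.7631, |v| = 9.8995
cos(angle) = 0.8858
angle = 27.646 degrees

27.646 degrees


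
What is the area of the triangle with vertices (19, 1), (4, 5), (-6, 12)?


Area = |x1(y2-y3) + x2(y3-y1) + x3(y1-y2)| / 2
= |19*(5-12) + 4*(12-1) + -6*(1-5)| / 2
= 32.5

32.5


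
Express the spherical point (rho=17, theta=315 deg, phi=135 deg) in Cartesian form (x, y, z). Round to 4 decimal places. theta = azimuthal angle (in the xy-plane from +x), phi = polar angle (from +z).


x = 17 * sin(135) * cos(315) = 8.5
y = 17 * sin(135) * sin(315) = -8.5
z = 17 * cos(135) = -12.0208

(8.5, -8.5, -12.0208)


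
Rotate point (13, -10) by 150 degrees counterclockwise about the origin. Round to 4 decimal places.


x' = 13*cos(150) - -10*sin(150) = -6.2583
y' = 13*sin(150) + -10*cos(150) = 15.1603

(-6.2583, 15.1603)


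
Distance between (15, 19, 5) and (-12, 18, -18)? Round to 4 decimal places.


d = sqrt((-12-15)^2 + (18-19)^2 + (-18-5)^2) = 35.4824

35.4824


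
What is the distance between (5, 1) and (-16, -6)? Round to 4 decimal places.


d = sqrt((-16-5)^2 + (-6-1)^2) = 22.1359

22.1359


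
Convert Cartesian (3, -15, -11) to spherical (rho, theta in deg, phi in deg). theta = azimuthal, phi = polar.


rho = sqrt(3^2 + (-15)^2 + (-11)^2) = 18.8414
theta = atan2(-15, 3) = 281.3099 deg
phi = acos(-11/18.8414) = 125.7196 deg

rho = 18.8414, theta = 281.3099 deg, phi = 125.7196 deg


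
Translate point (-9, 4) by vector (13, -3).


Translation: (x+dx, y+dy) = (-9+13, 4+-3) = (4, 1)

(4, 1)


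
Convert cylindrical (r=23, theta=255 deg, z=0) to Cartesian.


x = 23 * cos(255) = -5.9528
y = 23 * sin(255) = -22.2163
z = 0

(-5.9528, -22.2163, 0)


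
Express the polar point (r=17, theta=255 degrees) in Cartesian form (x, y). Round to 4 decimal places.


x = 17 * cos(255) = -4.3999
y = 17 * sin(255) = -16.4207

(-4.3999, -16.4207)


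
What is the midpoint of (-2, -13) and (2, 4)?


Midpoint = ((-2+2)/2, (-13+4)/2) = (0, -4.5)

(0, -4.5)


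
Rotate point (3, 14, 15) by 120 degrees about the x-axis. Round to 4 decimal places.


x' = 3
y' = 14*cos(120) - 15*sin(120) = -19.9904
z' = 14*sin(120) + 15*cos(120) = 4.6244

(3, -19.9904, 4.6244)


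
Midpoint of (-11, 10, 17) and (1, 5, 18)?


Midpoint = ((-11+1)/2, (10+5)/2, (17+18)/2) = (-5, 7.5, 17.5)

(-5, 7.5, 17.5)


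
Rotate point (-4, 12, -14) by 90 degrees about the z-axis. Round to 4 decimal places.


x' = -4*cos(90) - 12*sin(90) = -12
y' = -4*sin(90) + 12*cos(90) = -4
z' = -14

(-12, -4, -14)


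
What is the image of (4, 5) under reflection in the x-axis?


Reflection across x-axis: (x, y) -> (x, -y)
(4, 5) -> (4, -5)

(4, -5)


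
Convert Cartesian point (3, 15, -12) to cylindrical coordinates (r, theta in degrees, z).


r = sqrt(3^2 + 15^2) = 15.2971
theta = atan2(15, 3) = 78.6901 deg
z = -12

r = 15.2971, theta = 78.6901 deg, z = -12


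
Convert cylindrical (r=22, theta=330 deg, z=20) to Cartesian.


x = 22 * cos(330) = 19.0526
y = 22 * sin(330) = -11
z = 20

(19.0526, -11, 20)


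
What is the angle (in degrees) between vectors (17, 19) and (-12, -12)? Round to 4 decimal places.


dot = 17*-12 + 19*-12 = -432
|u| = 25.4951, |v| = 16.9706
cos(angle) = -0.9985
angle = 176.8202 degrees

176.8202 degrees


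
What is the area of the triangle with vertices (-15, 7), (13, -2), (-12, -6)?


Area = |x1(y2-y3) + x2(y3-y1) + x3(y1-y2)| / 2
= |-15*(-2--6) + 13*(-6-7) + -12*(7--2)| / 2
= 168.5

168.5


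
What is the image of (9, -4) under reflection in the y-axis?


Reflection across y-axis: (x, y) -> (-x, y)
(9, -4) -> (-9, -4)

(-9, -4)


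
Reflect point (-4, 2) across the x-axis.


Reflection across x-axis: (x, y) -> (x, -y)
(-4, 2) -> (-4, -2)

(-4, -2)


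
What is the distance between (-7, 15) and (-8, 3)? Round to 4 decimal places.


d = sqrt((-8--7)^2 + (3-15)^2) = 12.0416

12.0416


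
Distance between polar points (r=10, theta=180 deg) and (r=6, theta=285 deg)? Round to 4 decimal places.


d = sqrt(r1^2 + r2^2 - 2*r1*r2*cos(t2-t1))
d = sqrt(10^2 + 6^2 - 2*10*6*cos(285-180)) = 12.9251

12.9251


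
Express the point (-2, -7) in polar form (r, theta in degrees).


r = sqrt((-2)^2 + (-7)^2) = 7.2801
theta = atan2(-7, -2) = 254.0546 degrees

r = 7.2801, theta = 254.0546 degrees


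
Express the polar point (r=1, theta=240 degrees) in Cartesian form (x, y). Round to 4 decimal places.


x = 1 * cos(240) = -0.5
y = 1 * sin(240) = -0.866

(-0.5, -0.866)


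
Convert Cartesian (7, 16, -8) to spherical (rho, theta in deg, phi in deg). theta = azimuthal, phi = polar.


rho = sqrt(7^2 + 16^2 + (-8)^2) = 19.2094
theta = atan2(16, 7) = 66.3706 deg
phi = acos(-8/19.2094) = 114.6115 deg

rho = 19.2094, theta = 66.3706 deg, phi = 114.6115 deg


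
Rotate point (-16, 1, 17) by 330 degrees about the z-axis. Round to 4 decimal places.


x' = -16*cos(330) - 1*sin(330) = -13.3564
y' = -16*sin(330) + 1*cos(330) = 8.866
z' = 17

(-13.3564, 8.866, 17)


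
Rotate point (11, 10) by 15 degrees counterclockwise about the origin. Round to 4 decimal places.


x' = 11*cos(15) - 10*sin(15) = 8.037
y' = 11*sin(15) + 10*cos(15) = 12.5063

(8.037, 12.5063)


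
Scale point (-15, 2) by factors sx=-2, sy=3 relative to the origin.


Scaling: (x*sx, y*sy) = (-15*-2, 2*3) = (30, 6)

(30, 6)


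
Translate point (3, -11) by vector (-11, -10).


Translation: (x+dx, y+dy) = (3+-11, -11+-10) = (-8, -21)

(-8, -21)


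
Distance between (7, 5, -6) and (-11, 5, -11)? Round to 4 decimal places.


d = sqrt((-11-7)^2 + (5-5)^2 + (-11--6)^2) = 18.6815

18.6815


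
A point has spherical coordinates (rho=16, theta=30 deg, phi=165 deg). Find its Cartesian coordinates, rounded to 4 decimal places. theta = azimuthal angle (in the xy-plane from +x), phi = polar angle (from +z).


x = 16 * sin(165) * cos(30) = 3.5863
y = 16 * sin(165) * sin(30) = 2.0706
z = 16 * cos(165) = -15.4548

(3.5863, 2.0706, -15.4548)


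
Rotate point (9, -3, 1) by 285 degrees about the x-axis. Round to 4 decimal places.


x' = 9
y' = -3*cos(285) - 1*sin(285) = 0.1895
z' = -3*sin(285) + 1*cos(285) = 3.1566

(9, 0.1895, 3.1566)


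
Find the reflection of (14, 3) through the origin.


Reflection through origin: (x, y) -> (-x, -y)
(14, 3) -> (-14, -3)

(-14, -3)


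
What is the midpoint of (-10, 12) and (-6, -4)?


Midpoint = ((-10+-6)/2, (12+-4)/2) = (-8, 4)

(-8, 4)


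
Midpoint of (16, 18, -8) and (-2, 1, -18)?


Midpoint = ((16+-2)/2, (18+1)/2, (-8+-18)/2) = (7, 9.5, -13)

(7, 9.5, -13)


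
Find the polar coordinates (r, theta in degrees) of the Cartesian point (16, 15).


r = sqrt(16^2 + 15^2) = 21.9317
theta = atan2(15, 16) = 43.1524 degrees

r = 21.9317, theta = 43.1524 degrees


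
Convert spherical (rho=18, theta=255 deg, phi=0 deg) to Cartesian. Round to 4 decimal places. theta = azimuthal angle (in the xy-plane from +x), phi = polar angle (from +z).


x = 18 * sin(0) * cos(255) = 0
y = 18 * sin(0) * sin(255) = 0
z = 18 * cos(0) = 18

(0, 0, 18)


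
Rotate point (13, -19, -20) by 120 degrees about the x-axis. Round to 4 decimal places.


x' = 13
y' = -19*cos(120) - -20*sin(120) = 26.8205
z' = -19*sin(120) + -20*cos(120) = -6.4545

(13, 26.8205, -6.4545)


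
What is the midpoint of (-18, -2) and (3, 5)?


Midpoint = ((-18+3)/2, (-2+5)/2) = (-7.5, 1.5)

(-7.5, 1.5)


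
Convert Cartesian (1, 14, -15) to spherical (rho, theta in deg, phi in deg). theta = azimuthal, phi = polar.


rho = sqrt(1^2 + 14^2 + (-15)^2) = 20.5426
theta = atan2(14, 1) = 85.9144 deg
phi = acos(-15/20.5426) = 136.9022 deg

rho = 20.5426, theta = 85.9144 deg, phi = 136.9022 deg


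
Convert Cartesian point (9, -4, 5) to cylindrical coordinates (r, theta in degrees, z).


r = sqrt(9^2 + (-4)^2) = 9.8489
theta = atan2(-4, 9) = 336.0375 deg
z = 5

r = 9.8489, theta = 336.0375 deg, z = 5


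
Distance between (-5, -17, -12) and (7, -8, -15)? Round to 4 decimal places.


d = sqrt((7--5)^2 + (-8--17)^2 + (-15--12)^2) = 15.2971

15.2971


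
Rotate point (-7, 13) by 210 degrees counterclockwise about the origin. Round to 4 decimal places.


x' = -7*cos(210) - 13*sin(210) = 12.5622
y' = -7*sin(210) + 13*cos(210) = -7.7583

(12.5622, -7.7583)


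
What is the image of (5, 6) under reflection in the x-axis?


Reflection across x-axis: (x, y) -> (x, -y)
(5, 6) -> (5, -6)

(5, -6)


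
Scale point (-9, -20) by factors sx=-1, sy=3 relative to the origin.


Scaling: (x*sx, y*sy) = (-9*-1, -20*3) = (9, -60)

(9, -60)


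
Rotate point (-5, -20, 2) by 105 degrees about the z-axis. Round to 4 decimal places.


x' = -5*cos(105) - -20*sin(105) = 20.6126
y' = -5*sin(105) + -20*cos(105) = 0.3468
z' = 2

(20.6126, 0.3468, 2)


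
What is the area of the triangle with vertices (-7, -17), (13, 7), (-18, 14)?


Area = |x1(y2-y3) + x2(y3-y1) + x3(y1-y2)| / 2
= |-7*(7-14) + 13*(14--17) + -18*(-17-7)| / 2
= 442

442


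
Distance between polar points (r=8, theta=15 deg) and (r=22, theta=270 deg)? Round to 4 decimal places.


d = sqrt(r1^2 + r2^2 - 2*r1*r2*cos(t2-t1))
d = sqrt(8^2 + 22^2 - 2*8*22*cos(270-15)) = 25.2805

25.2805


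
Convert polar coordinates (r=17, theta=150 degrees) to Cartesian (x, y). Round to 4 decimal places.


x = 17 * cos(150) = -14.7224
y = 17 * sin(150) = 8.5

(-14.7224, 8.5)


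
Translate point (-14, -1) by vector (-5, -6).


Translation: (x+dx, y+dy) = (-14+-5, -1+-6) = (-19, -7)

(-19, -7)


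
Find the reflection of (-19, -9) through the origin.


Reflection through origin: (x, y) -> (-x, -y)
(-19, -9) -> (19, 9)

(19, 9)


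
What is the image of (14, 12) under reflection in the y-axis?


Reflection across y-axis: (x, y) -> (-x, y)
(14, 12) -> (-14, 12)

(-14, 12)


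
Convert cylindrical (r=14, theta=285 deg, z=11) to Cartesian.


x = 14 * cos(285) = 3.6235
y = 14 * sin(285) = -13.523
z = 11

(3.6235, -13.523, 11)


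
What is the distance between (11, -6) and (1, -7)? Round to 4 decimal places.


d = sqrt((1-11)^2 + (-7--6)^2) = 10.0499

10.0499


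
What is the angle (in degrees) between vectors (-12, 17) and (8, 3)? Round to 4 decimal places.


dot = -12*8 + 17*3 = -45
|u| = 20.8087, |v| = 8.544
cos(angle) = -0.2531
angle = 104.6615 degrees

104.6615 degrees


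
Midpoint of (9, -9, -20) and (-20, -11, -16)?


Midpoint = ((9+-20)/2, (-9+-11)/2, (-20+-16)/2) = (-5.5, -10, -18)

(-5.5, -10, -18)


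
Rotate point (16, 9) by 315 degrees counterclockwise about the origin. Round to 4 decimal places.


x' = 16*cos(315) - 9*sin(315) = 17.6777
y' = 16*sin(315) + 9*cos(315) = -4.9497

(17.6777, -4.9497)


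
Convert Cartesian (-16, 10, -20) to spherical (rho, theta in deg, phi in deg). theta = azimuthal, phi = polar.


rho = sqrt((-16)^2 + 10^2 + (-20)^2) = 27.4955
theta = atan2(10, -16) = 147.9946 deg
phi = acos(-20/27.4955) = 136.6683 deg

rho = 27.4955, theta = 147.9946 deg, phi = 136.6683 deg


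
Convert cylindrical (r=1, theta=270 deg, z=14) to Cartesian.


x = 1 * cos(270) = 0
y = 1 * sin(270) = -1
z = 14

(0, -1, 14)


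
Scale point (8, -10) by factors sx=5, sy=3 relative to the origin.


Scaling: (x*sx, y*sy) = (8*5, -10*3) = (40, -30)

(40, -30)


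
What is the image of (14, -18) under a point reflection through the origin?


Reflection through origin: (x, y) -> (-x, -y)
(14, -18) -> (-14, 18)

(-14, 18)


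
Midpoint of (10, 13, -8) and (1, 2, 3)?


Midpoint = ((10+1)/2, (13+2)/2, (-8+3)/2) = (5.5, 7.5, -2.5)

(5.5, 7.5, -2.5)


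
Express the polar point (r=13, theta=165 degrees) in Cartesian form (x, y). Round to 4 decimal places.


x = 13 * cos(165) = -12.557
y = 13 * sin(165) = 3.3646

(-12.557, 3.3646)


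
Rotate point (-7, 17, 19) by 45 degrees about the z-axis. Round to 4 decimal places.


x' = -7*cos(45) - 17*sin(45) = -16.9706
y' = -7*sin(45) + 17*cos(45) = 7.0711
z' = 19

(-16.9706, 7.0711, 19)


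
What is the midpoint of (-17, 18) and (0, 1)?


Midpoint = ((-17+0)/2, (18+1)/2) = (-8.5, 9.5)

(-8.5, 9.5)


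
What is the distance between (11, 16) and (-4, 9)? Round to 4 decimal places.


d = sqrt((-4-11)^2 + (9-16)^2) = 16.5529

16.5529


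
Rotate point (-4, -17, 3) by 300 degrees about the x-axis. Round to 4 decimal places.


x' = -4
y' = -17*cos(300) - 3*sin(300) = -5.9019
z' = -17*sin(300) + 3*cos(300) = 16.2224

(-4, -5.9019, 16.2224)


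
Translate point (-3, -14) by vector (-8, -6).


Translation: (x+dx, y+dy) = (-3+-8, -14+-6) = (-11, -20)

(-11, -20)


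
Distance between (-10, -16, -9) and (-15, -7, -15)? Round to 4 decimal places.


d = sqrt((-15--10)^2 + (-7--16)^2 + (-15--9)^2) = 11.9164

11.9164


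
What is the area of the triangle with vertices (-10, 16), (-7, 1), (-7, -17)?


Area = |x1(y2-y3) + x2(y3-y1) + x3(y1-y2)| / 2
= |-10*(1--17) + -7*(-17-16) + -7*(16-1)| / 2
= 27

27


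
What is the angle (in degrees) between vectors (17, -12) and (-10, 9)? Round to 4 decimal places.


dot = 17*-10 + -12*9 = -278
|u| = 20.8087, |v| = 13.4536
cos(angle) = -0.993
angle = 173.2304 degrees

173.2304 degrees


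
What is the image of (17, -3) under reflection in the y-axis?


Reflection across y-axis: (x, y) -> (-x, y)
(17, -3) -> (-17, -3)

(-17, -3)


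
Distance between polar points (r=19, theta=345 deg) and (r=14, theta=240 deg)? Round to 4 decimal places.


d = sqrt(r1^2 + r2^2 - 2*r1*r2*cos(t2-t1))
d = sqrt(19^2 + 14^2 - 2*19*14*cos(240-345)) = 26.357

26.357


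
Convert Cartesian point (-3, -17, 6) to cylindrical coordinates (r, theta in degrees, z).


r = sqrt((-3)^2 + (-17)^2) = 17.2627
theta = atan2(-17, -3) = 259.992 deg
z = 6

r = 17.2627, theta = 259.992 deg, z = 6


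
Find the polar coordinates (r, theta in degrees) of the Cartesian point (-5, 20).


r = sqrt((-5)^2 + 20^2) = 20.6155
theta = atan2(20, -5) = 104.0362 degrees

r = 20.6155, theta = 104.0362 degrees


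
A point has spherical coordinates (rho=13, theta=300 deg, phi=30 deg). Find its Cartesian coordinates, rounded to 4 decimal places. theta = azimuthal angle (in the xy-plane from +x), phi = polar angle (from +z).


x = 13 * sin(30) * cos(300) = 3.25
y = 13 * sin(30) * sin(300) = -5.6292
z = 13 * cos(30) = 11.2583

(3.25, -5.6292, 11.2583)


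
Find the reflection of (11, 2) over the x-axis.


Reflection across x-axis: (x, y) -> (x, -y)
(11, 2) -> (11, -2)

(11, -2)


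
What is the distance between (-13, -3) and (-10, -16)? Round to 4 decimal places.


d = sqrt((-10--13)^2 + (-16--3)^2) = 13.3417

13.3417


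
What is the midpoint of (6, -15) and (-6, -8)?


Midpoint = ((6+-6)/2, (-15+-8)/2) = (0, -11.5)

(0, -11.5)


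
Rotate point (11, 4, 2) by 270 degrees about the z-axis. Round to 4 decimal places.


x' = 11*cos(270) - 4*sin(270) = 4
y' = 11*sin(270) + 4*cos(270) = -11
z' = 2

(4, -11, 2)


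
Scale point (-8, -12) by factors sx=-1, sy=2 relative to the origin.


Scaling: (x*sx, y*sy) = (-8*-1, -12*2) = (8, -24)

(8, -24)


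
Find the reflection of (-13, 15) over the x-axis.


Reflection across x-axis: (x, y) -> (x, -y)
(-13, 15) -> (-13, -15)

(-13, -15)


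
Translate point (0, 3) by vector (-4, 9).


Translation: (x+dx, y+dy) = (0+-4, 3+9) = (-4, 12)

(-4, 12)


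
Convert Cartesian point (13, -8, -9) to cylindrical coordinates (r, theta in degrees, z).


r = sqrt(13^2 + (-8)^2) = 15.2643
theta = atan2(-8, 13) = 328.3925 deg
z = -9

r = 15.2643, theta = 328.3925 deg, z = -9


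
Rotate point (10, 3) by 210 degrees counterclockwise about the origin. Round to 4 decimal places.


x' = 10*cos(210) - 3*sin(210) = -7.1603
y' = 10*sin(210) + 3*cos(210) = -7.5981

(-7.1603, -7.5981)


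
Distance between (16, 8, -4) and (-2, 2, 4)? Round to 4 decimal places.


d = sqrt((-2-16)^2 + (2-8)^2 + (4--4)^2) = 20.5913

20.5913


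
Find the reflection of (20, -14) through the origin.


Reflection through origin: (x, y) -> (-x, -y)
(20, -14) -> (-20, 14)

(-20, 14)


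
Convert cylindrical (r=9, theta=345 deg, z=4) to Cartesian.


x = 9 * cos(345) = 8.6933
y = 9 * sin(345) = -2.3294
z = 4

(8.6933, -2.3294, 4)


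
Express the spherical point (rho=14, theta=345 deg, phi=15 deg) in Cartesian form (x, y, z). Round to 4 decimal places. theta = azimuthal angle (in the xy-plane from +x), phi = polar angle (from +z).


x = 14 * sin(15) * cos(345) = 3.5
y = 14 * sin(15) * sin(345) = -0.9378
z = 14 * cos(15) = 13.523

(3.5, -0.9378, 13.523)


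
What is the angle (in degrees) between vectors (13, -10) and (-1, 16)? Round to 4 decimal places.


dot = 13*-1 + -10*16 = -173
|u| = 16.4012, |v| = 16.0312
cos(angle) = -0.658
angle = 131.1449 degrees

131.1449 degrees


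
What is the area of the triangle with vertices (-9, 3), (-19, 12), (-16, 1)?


Area = |x1(y2-y3) + x2(y3-y1) + x3(y1-y2)| / 2
= |-9*(12-1) + -19*(1-3) + -16*(3-12)| / 2
= 41.5

41.5


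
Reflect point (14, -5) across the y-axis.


Reflection across y-axis: (x, y) -> (-x, y)
(14, -5) -> (-14, -5)

(-14, -5)


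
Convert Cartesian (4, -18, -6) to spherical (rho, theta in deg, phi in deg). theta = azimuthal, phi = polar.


rho = sqrt(4^2 + (-18)^2 + (-6)^2) = 19.3907
theta = atan2(-18, 4) = 282.5288 deg
phi = acos(-6/19.3907) = 108.0247 deg

rho = 19.3907, theta = 282.5288 deg, phi = 108.0247 deg


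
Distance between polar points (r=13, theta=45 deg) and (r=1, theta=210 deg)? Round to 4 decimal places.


d = sqrt(r1^2 + r2^2 - 2*r1*r2*cos(t2-t1))
d = sqrt(13^2 + 1^2 - 2*13*1*cos(210-45)) = 13.9683

13.9683


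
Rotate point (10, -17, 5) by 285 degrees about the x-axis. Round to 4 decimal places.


x' = 10
y' = -17*cos(285) - 5*sin(285) = 0.4297
z' = -17*sin(285) + 5*cos(285) = 17.7148

(10, 0.4297, 17.7148)


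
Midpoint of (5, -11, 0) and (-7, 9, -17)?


Midpoint = ((5+-7)/2, (-11+9)/2, (0+-17)/2) = (-1, -1, -8.5)

(-1, -1, -8.5)


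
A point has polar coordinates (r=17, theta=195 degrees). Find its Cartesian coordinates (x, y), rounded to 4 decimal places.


x = 17 * cos(195) = -16.4207
y = 17 * sin(195) = -4.3999

(-16.4207, -4.3999)


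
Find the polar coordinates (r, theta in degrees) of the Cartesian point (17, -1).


r = sqrt(17^2 + (-1)^2) = 17.0294
theta = atan2(-1, 17) = 356.6335 degrees

r = 17.0294, theta = 356.6335 degrees


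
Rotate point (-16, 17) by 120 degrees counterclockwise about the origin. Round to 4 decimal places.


x' = -16*cos(120) - 17*sin(120) = -6.7224
y' = -16*sin(120) + 17*cos(120) = -22.3564

(-6.7224, -22.3564)


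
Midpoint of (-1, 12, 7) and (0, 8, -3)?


Midpoint = ((-1+0)/2, (12+8)/2, (7+-3)/2) = (-0.5, 10, 2)

(-0.5, 10, 2)


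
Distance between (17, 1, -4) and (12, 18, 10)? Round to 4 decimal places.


d = sqrt((12-17)^2 + (18-1)^2 + (10--4)^2) = 22.5832

22.5832


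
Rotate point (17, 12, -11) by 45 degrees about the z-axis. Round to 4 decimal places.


x' = 17*cos(45) - 12*sin(45) = 3.5355
y' = 17*sin(45) + 12*cos(45) = 20.5061
z' = -11

(3.5355, 20.5061, -11)


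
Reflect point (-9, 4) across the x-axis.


Reflection across x-axis: (x, y) -> (x, -y)
(-9, 4) -> (-9, -4)

(-9, -4)


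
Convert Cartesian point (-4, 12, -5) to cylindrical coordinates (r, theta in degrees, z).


r = sqrt((-4)^2 + 12^2) = 12.6491
theta = atan2(12, -4) = 108.4349 deg
z = -5

r = 12.6491, theta = 108.4349 deg, z = -5


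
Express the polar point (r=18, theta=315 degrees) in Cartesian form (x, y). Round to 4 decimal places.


x = 18 * cos(315) = 12.7279
y = 18 * sin(315) = -12.7279

(12.7279, -12.7279)


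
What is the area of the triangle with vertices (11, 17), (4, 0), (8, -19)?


Area = |x1(y2-y3) + x2(y3-y1) + x3(y1-y2)| / 2
= |11*(0--19) + 4*(-19-17) + 8*(17-0)| / 2
= 100.5

100.5


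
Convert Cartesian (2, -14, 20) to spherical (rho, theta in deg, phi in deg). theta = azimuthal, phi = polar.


rho = sqrt(2^2 + (-14)^2 + 20^2) = 24.4949
theta = atan2(-14, 2) = 278.1301 deg
phi = acos(20/24.4949) = 35.2644 deg

rho = 24.4949, theta = 278.1301 deg, phi = 35.2644 deg


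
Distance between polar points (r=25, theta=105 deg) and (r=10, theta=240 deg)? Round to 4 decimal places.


d = sqrt(r1^2 + r2^2 - 2*r1*r2*cos(t2-t1))
d = sqrt(25^2 + 10^2 - 2*25*10*cos(240-105)) = 32.8413

32.8413


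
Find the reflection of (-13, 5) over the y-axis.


Reflection across y-axis: (x, y) -> (-x, y)
(-13, 5) -> (13, 5)

(13, 5)


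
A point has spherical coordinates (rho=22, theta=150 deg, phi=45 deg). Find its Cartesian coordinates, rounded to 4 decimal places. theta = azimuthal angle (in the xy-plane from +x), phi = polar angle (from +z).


x = 22 * sin(45) * cos(150) = -13.4722
y = 22 * sin(45) * sin(150) = 7.7782
z = 22 * cos(45) = 15.5563

(-13.4722, 7.7782, 15.5563)


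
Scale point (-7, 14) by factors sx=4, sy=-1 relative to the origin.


Scaling: (x*sx, y*sy) = (-7*4, 14*-1) = (-28, -14)

(-28, -14)


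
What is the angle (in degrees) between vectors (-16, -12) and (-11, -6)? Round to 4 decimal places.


dot = -16*-11 + -12*-6 = 248
|u| = 20, |v| = 12.53
cos(angle) = 0.9896
angle = 8.2594 degrees

8.2594 degrees


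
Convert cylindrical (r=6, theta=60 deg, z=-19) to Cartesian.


x = 6 * cos(60) = 3
y = 6 * sin(60) = 5.1962
z = -19

(3, 5.1962, -19)


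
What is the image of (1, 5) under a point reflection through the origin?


Reflection through origin: (x, y) -> (-x, -y)
(1, 5) -> (-1, -5)

(-1, -5)


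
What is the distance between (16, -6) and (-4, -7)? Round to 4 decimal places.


d = sqrt((-4-16)^2 + (-7--6)^2) = 20.025

20.025


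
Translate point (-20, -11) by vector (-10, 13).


Translation: (x+dx, y+dy) = (-20+-10, -11+13) = (-30, 2)

(-30, 2)


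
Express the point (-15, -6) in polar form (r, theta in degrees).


r = sqrt((-15)^2 + (-6)^2) = 16.1555
theta = atan2(-6, -15) = 201.8014 degrees

r = 16.1555, theta = 201.8014 degrees


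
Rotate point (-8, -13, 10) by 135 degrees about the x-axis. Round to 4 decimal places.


x' = -8
y' = -13*cos(135) - 10*sin(135) = 2.1213
z' = -13*sin(135) + 10*cos(135) = -16.2635

(-8, 2.1213, -16.2635)


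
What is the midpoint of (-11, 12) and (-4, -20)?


Midpoint = ((-11+-4)/2, (12+-20)/2) = (-7.5, -4)

(-7.5, -4)


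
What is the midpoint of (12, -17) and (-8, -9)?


Midpoint = ((12+-8)/2, (-17+-9)/2) = (2, -13)

(2, -13)


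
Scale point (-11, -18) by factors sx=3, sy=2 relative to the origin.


Scaling: (x*sx, y*sy) = (-11*3, -18*2) = (-33, -36)

(-33, -36)


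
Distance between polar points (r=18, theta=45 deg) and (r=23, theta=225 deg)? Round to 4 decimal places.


d = sqrt(r1^2 + r2^2 - 2*r1*r2*cos(t2-t1))
d = sqrt(18^2 + 23^2 - 2*18*23*cos(225-45)) = 41

41


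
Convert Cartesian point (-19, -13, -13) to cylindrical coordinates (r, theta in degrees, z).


r = sqrt((-19)^2 + (-13)^2) = 23.0217
theta = atan2(-13, -19) = 214.3803 deg
z = -13

r = 23.0217, theta = 214.3803 deg, z = -13


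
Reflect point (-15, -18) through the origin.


Reflection through origin: (x, y) -> (-x, -y)
(-15, -18) -> (15, 18)

(15, 18)


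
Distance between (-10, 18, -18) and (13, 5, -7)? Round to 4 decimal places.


d = sqrt((13--10)^2 + (5-18)^2 + (-7--18)^2) = 28.6182

28.6182


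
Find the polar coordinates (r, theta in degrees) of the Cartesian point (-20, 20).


r = sqrt((-20)^2 + 20^2) = 28.2843
theta = atan2(20, -20) = 135 degrees

r = 28.2843, theta = 135 degrees


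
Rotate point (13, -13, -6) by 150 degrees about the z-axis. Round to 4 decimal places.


x' = 13*cos(150) - -13*sin(150) = -4.7583
y' = 13*sin(150) + -13*cos(150) = 17.7583
z' = -6

(-4.7583, 17.7583, -6)


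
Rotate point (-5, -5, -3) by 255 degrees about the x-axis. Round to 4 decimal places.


x' = -5
y' = -5*cos(255) - -3*sin(255) = -1.6037
z' = -5*sin(255) + -3*cos(255) = 5.6061

(-5, -1.6037, 5.6061)


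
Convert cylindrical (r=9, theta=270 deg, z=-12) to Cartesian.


x = 9 * cos(270) = 0
y = 9 * sin(270) = -9
z = -12

(0, -9, -12)


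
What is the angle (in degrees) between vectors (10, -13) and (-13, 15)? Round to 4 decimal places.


dot = 10*-13 + -13*15 = -325
|u| = 16.4012, |v| = 19.8494
cos(angle) = -0.9983
angle = 176.6542 degrees

176.6542 degrees


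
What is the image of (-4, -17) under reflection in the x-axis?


Reflection across x-axis: (x, y) -> (x, -y)
(-4, -17) -> (-4, 17)

(-4, 17)


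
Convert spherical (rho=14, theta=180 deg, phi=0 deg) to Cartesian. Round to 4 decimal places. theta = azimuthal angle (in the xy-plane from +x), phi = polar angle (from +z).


x = 14 * sin(0) * cos(180) = 0
y = 14 * sin(0) * sin(180) = 0
z = 14 * cos(0) = 14

(0, 0, 14)


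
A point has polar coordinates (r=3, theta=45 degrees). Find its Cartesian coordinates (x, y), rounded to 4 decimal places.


x = 3 * cos(45) = 2.1213
y = 3 * sin(45) = 2.1213

(2.1213, 2.1213)


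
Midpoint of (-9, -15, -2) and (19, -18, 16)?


Midpoint = ((-9+19)/2, (-15+-18)/2, (-2+16)/2) = (5, -16.5, 7)

(5, -16.5, 7)


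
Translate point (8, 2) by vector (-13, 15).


Translation: (x+dx, y+dy) = (8+-13, 2+15) = (-5, 17)

(-5, 17)


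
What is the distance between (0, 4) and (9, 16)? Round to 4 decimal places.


d = sqrt((9-0)^2 + (16-4)^2) = 15

15


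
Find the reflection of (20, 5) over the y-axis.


Reflection across y-axis: (x, y) -> (-x, y)
(20, 5) -> (-20, 5)

(-20, 5)


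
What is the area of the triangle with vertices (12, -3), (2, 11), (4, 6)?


Area = |x1(y2-y3) + x2(y3-y1) + x3(y1-y2)| / 2
= |12*(11-6) + 2*(6--3) + 4*(-3-11)| / 2
= 11

11


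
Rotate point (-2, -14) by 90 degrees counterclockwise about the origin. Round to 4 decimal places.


x' = -2*cos(90) - -14*sin(90) = 14
y' = -2*sin(90) + -14*cos(90) = -2

(14, -2)


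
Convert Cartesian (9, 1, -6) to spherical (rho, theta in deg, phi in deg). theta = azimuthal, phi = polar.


rho = sqrt(9^2 + 1^2 + (-6)^2) = 10.8628
theta = atan2(1, 9) = 6.3402 deg
phi = acos(-6/10.8628) = 123.528 deg

rho = 10.8628, theta = 6.3402 deg, phi = 123.528 deg


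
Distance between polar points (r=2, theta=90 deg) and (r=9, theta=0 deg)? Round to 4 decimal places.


d = sqrt(r1^2 + r2^2 - 2*r1*r2*cos(t2-t1))
d = sqrt(2^2 + 9^2 - 2*2*9*cos(0-90)) = 9.2195

9.2195


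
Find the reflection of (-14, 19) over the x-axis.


Reflection across x-axis: (x, y) -> (x, -y)
(-14, 19) -> (-14, -19)

(-14, -19)


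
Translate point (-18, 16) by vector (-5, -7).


Translation: (x+dx, y+dy) = (-18+-5, 16+-7) = (-23, 9)

(-23, 9)


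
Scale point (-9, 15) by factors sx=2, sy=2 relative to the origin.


Scaling: (x*sx, y*sy) = (-9*2, 15*2) = (-18, 30)

(-18, 30)


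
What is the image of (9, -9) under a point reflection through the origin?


Reflection through origin: (x, y) -> (-x, -y)
(9, -9) -> (-9, 9)

(-9, 9)


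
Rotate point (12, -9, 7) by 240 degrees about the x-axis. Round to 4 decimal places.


x' = 12
y' = -9*cos(240) - 7*sin(240) = 10.5622
z' = -9*sin(240) + 7*cos(240) = 4.2942

(12, 10.5622, 4.2942)


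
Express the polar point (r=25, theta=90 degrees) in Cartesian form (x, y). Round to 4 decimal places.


x = 25 * cos(90) = 0
y = 25 * sin(90) = 25

(0, 25)


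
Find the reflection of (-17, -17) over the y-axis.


Reflection across y-axis: (x, y) -> (-x, y)
(-17, -17) -> (17, -17)

(17, -17)


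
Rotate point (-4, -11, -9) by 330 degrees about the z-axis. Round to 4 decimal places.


x' = -4*cos(330) - -11*sin(330) = -8.9641
y' = -4*sin(330) + -11*cos(330) = -7.5263
z' = -9

(-8.9641, -7.5263, -9)


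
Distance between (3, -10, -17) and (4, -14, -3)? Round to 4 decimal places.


d = sqrt((4-3)^2 + (-14--10)^2 + (-3--17)^2) = 14.5945

14.5945


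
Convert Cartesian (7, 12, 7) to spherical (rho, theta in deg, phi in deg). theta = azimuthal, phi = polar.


rho = sqrt(7^2 + 12^2 + 7^2) = 15.5563
theta = atan2(12, 7) = 59.7436 deg
phi = acos(7/15.5563) = 63.2578 deg

rho = 15.5563, theta = 59.7436 deg, phi = 63.2578 deg


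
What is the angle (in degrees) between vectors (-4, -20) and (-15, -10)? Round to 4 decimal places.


dot = -4*-15 + -20*-10 = 260
|u| = 20.3961, |v| = 18.0278
cos(angle) = 0.7071
angle = 45 degrees

45 degrees


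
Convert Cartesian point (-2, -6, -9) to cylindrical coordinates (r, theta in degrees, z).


r = sqrt((-2)^2 + (-6)^2) = 6.3246
theta = atan2(-6, -2) = 251.5651 deg
z = -9

r = 6.3246, theta = 251.5651 deg, z = -9


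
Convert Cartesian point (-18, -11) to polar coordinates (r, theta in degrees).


r = sqrt((-18)^2 + (-11)^2) = 21.095
theta = atan2(-11, -18) = 211.4296 degrees

r = 21.095, theta = 211.4296 degrees


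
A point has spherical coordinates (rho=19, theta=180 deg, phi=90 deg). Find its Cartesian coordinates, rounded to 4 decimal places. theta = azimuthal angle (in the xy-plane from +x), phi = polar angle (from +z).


x = 19 * sin(90) * cos(180) = -19
y = 19 * sin(90) * sin(180) = 0
z = 19 * cos(90) = 0

(-19, 0, 0)


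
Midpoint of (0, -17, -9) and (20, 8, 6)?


Midpoint = ((0+20)/2, (-17+8)/2, (-9+6)/2) = (10, -4.5, -1.5)

(10, -4.5, -1.5)


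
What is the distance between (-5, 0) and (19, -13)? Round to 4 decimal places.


d = sqrt((19--5)^2 + (-13-0)^2) = 27.2947

27.2947


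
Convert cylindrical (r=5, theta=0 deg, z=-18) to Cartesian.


x = 5 * cos(0) = 5
y = 5 * sin(0) = 0
z = -18

(5, 0, -18)


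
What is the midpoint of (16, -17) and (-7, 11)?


Midpoint = ((16+-7)/2, (-17+11)/2) = (4.5, -3)

(4.5, -3)


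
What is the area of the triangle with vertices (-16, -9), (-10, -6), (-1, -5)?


Area = |x1(y2-y3) + x2(y3-y1) + x3(y1-y2)| / 2
= |-16*(-6--5) + -10*(-5--9) + -1*(-9--6)| / 2
= 10.5

10.5


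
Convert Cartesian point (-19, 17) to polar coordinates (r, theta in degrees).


r = sqrt((-19)^2 + 17^2) = 25.4951
theta = atan2(17, -19) = 138.1798 degrees

r = 25.4951, theta = 138.1798 degrees


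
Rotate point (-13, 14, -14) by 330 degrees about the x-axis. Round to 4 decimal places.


x' = -13
y' = 14*cos(330) - -14*sin(330) = 5.1244
z' = 14*sin(330) + -14*cos(330) = -19.1244

(-13, 5.1244, -19.1244)


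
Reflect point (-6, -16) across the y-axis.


Reflection across y-axis: (x, y) -> (-x, y)
(-6, -16) -> (6, -16)

(6, -16)


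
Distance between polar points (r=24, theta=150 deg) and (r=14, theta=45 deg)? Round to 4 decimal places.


d = sqrt(r1^2 + r2^2 - 2*r1*r2*cos(t2-t1))
d = sqrt(24^2 + 14^2 - 2*24*14*cos(45-150)) = 30.7559

30.7559


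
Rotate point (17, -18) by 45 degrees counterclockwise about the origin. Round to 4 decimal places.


x' = 17*cos(45) - -18*sin(45) = 24.7487
y' = 17*sin(45) + -18*cos(45) = -0.7071

(24.7487, -0.7071)


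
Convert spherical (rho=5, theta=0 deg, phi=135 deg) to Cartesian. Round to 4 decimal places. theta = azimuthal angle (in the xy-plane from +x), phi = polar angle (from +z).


x = 5 * sin(135) * cos(0) = 3.5355
y = 5 * sin(135) * sin(0) = 0
z = 5 * cos(135) = -3.5355

(3.5355, 0, -3.5355)


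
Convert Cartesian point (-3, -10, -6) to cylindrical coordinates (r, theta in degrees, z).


r = sqrt((-3)^2 + (-10)^2) = 10.4403
theta = atan2(-10, -3) = 253.3008 deg
z = -6

r = 10.4403, theta = 253.3008 deg, z = -6


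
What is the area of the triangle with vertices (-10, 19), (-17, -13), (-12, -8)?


Area = |x1(y2-y3) + x2(y3-y1) + x3(y1-y2)| / 2
= |-10*(-13--8) + -17*(-8-19) + -12*(19--13)| / 2
= 62.5

62.5


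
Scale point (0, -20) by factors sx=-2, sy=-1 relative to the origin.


Scaling: (x*sx, y*sy) = (0*-2, -20*-1) = (0, 20)

(0, 20)


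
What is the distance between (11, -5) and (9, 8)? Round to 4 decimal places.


d = sqrt((9-11)^2 + (8--5)^2) = 13.1529

13.1529


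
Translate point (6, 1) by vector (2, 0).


Translation: (x+dx, y+dy) = (6+2, 1+0) = (8, 1)

(8, 1)


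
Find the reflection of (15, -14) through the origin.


Reflection through origin: (x, y) -> (-x, -y)
(15, -14) -> (-15, 14)

(-15, 14)


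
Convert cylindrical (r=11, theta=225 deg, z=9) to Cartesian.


x = 11 * cos(225) = -7.7782
y = 11 * sin(225) = -7.7782
z = 9

(-7.7782, -7.7782, 9)


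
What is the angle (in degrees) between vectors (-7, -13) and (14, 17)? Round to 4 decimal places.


dot = -7*14 + -13*17 = -319
|u| = 14.7648, |v| = 22.0227
cos(angle) = -0.9811
angle = 168.8283 degrees

168.8283 degrees


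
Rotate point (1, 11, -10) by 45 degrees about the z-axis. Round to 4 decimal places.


x' = 1*cos(45) - 11*sin(45) = -7.0711
y' = 1*sin(45) + 11*cos(45) = 8.4853
z' = -10

(-7.0711, 8.4853, -10)


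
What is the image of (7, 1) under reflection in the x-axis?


Reflection across x-axis: (x, y) -> (x, -y)
(7, 1) -> (7, -1)

(7, -1)


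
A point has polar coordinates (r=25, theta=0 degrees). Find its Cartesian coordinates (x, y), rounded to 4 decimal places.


x = 25 * cos(0) = 25
y = 25 * sin(0) = 0

(25, 0)


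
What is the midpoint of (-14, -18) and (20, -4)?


Midpoint = ((-14+20)/2, (-18+-4)/2) = (3, -11)

(3, -11)


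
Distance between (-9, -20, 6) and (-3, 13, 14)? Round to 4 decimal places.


d = sqrt((-3--9)^2 + (13--20)^2 + (14-6)^2) = 34.4819

34.4819


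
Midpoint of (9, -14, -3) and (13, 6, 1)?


Midpoint = ((9+13)/2, (-14+6)/2, (-3+1)/2) = (11, -4, -1)

(11, -4, -1)


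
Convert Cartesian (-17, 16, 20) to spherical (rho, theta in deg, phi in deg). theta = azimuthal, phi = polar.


rho = sqrt((-17)^2 + 16^2 + 20^2) = 30.7409
theta = atan2(16, -17) = 136.7357 deg
phi = acos(20/30.7409) = 49.4131 deg

rho = 30.7409, theta = 136.7357 deg, phi = 49.4131 deg


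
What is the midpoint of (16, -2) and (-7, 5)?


Midpoint = ((16+-7)/2, (-2+5)/2) = (4.5, 1.5)

(4.5, 1.5)


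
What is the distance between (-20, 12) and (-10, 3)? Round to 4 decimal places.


d = sqrt((-10--20)^2 + (3-12)^2) = 13.4536

13.4536


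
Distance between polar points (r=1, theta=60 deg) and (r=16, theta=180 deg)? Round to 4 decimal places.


d = sqrt(r1^2 + r2^2 - 2*r1*r2*cos(t2-t1))
d = sqrt(1^2 + 16^2 - 2*1*16*cos(180-60)) = 16.5227

16.5227


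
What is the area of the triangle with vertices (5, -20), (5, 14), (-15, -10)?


Area = |x1(y2-y3) + x2(y3-y1) + x3(y1-y2)| / 2
= |5*(14--10) + 5*(-10--20) + -15*(-20-14)| / 2
= 340

340


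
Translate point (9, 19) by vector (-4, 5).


Translation: (x+dx, y+dy) = (9+-4, 19+5) = (5, 24)

(5, 24)
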